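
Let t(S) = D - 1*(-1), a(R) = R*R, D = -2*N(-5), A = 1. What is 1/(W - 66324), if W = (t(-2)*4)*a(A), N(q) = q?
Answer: -1/66280 ≈ -1.5088e-5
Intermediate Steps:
D = 10 (D = -2*(-5) = 10)
a(R) = R²
t(S) = 11 (t(S) = 10 - 1*(-1) = 10 + 1 = 11)
W = 44 (W = (11*4)*1² = 44*1 = 44)
1/(W - 66324) = 1/(44 - 66324) = 1/(-66280) = -1/66280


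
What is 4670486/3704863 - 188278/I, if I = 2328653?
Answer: 10178397039444/8627340339539 ≈ 1.1798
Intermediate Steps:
4670486/3704863 - 188278/I = 4670486/3704863 - 188278/2328653 = 10178397039444/8627340339539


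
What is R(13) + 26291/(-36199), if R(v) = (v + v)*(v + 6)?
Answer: 17856015/36199 ≈ 493.27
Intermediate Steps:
R(v) = 2*v*(6 + v) (R(v) = (2*v)*(6 + v) = 2*v*(6 + v))
R(13) + 26291/(-36199) = 2*13*(6 + 13) + 26291/(-36199) = 2*13*19 + 26291*(-1/36199) = 494 - 26291/36199 = 17856015/36199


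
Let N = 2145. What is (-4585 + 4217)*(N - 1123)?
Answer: -376096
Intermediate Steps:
(-4585 + 4217)*(N - 1123) = (-4585 + 4217)*(2145 - 1123) = -368*1022 = -376096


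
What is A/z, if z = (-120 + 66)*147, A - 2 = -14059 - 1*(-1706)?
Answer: 4117/2646 ≈ 1.5559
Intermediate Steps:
A = -12351 (A = 2 + (-14059 - 1*(-1706)) = 2 + (-14059 + 1706) = 2 - 12353 = -12351)
z = -7938 (z = -54*147 = -7938)
A/z = -12351/(-7938) = -12351*(-1/7938) = 4117/2646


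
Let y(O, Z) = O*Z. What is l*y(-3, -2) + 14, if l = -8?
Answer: -34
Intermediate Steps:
l*y(-3, -2) + 14 = -(-24)*(-2) + 14 = -8*6 + 14 = -48 + 14 = -34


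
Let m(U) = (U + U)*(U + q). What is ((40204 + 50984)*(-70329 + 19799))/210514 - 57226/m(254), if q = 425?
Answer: -397341361764661/18153253762 ≈ -21888.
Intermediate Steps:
m(U) = 2*U*(425 + U) (m(U) = (U + U)*(U + 425) = (2*U)*(425 + U) = 2*U*(425 + U))
((40204 + 50984)*(-70329 + 19799))/210514 - 57226/m(254) = ((40204 + 50984)*(-70329 + 19799))/210514 - 57226*1/(508*(425 + 254)) = (91188*(-50530))*(1/210514) - 57226/(2*254*679) = -4607729640*1/210514 - 57226/344932 = -2303864820/105257 - 57226*1/344932 = -2303864820/105257 - 28613/172466 = -397341361764661/18153253762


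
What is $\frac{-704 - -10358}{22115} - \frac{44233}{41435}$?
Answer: $- \frac{115639861}{183267005} \approx -0.63099$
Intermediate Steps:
$\frac{-704 - -10358}{22115} - \frac{44233}{41435} = \left(-704 + 10358\right) \frac{1}{22115} - \frac{44233}{41435} = 9654 \cdot \frac{1}{22115} - \frac{44233}{41435} = \frac{9654}{22115} - \frac{44233}{41435} = - \frac{115639861}{183267005}$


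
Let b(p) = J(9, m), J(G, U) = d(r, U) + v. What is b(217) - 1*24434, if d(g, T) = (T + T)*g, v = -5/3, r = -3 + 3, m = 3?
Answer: -73307/3 ≈ -24436.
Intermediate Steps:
r = 0
v = -5/3 (v = -5*⅓ = -5/3 ≈ -1.6667)
d(g, T) = 2*T*g (d(g, T) = (2*T)*g = 2*T*g)
J(G, U) = -5/3 (J(G, U) = 2*U*0 - 5/3 = 0 - 5/3 = -5/3)
b(p) = -5/3
b(217) - 1*24434 = -5/3 - 1*24434 = -5/3 - 24434 = -73307/3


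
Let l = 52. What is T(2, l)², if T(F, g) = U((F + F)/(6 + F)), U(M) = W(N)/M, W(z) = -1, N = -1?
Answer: 4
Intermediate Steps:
U(M) = -1/M
T(F, g) = -(6 + F)/(2*F) (T(F, g) = -1/((F + F)/(6 + F)) = -1/((2*F)/(6 + F)) = -1/(2*F/(6 + F)) = -(6 + F)/(2*F))
T(2, l)² = ((½)*(-6 - 1*2)/2)² = ((½)*(½)*(-6 - 2))² = ((½)*(½)*(-8))² = (-2)² = 4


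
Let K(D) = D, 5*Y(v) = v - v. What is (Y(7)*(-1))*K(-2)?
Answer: 0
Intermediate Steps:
Y(v) = 0 (Y(v) = (v - v)/5 = (⅕)*0 = 0)
(Y(7)*(-1))*K(-2) = (0*(-1))*(-2) = 0*(-2) = 0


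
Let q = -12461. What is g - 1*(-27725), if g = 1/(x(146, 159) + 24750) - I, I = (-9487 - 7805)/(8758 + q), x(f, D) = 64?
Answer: 2547116979465/91886242 ≈ 27720.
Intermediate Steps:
I = 17292/3703 (I = (-9487 - 7805)/(8758 - 12461) = -17292/(-3703) = -17292*(-1/3703) = 17292/3703 ≈ 4.6697)
g = -429079985/91886242 (g = 1/(64 + 24750) - 1*17292/3703 = 1/24814 - 17292/3703 = -429079985/91886242 ≈ -4.6697)
g - 1*(-27725) = -429079985/91886242 - 1*(-27725) = -429079985/91886242 + 27725 = 2547116979465/91886242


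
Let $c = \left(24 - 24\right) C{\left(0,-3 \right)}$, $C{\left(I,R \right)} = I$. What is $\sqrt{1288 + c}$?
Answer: $2 \sqrt{322} \approx 35.889$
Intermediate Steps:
$c = 0$ ($c = \left(24 - 24\right) 0 = 0 \cdot 0 = 0$)
$\sqrt{1288 + c} = \sqrt{1288 + 0} = \sqrt{1288} = 2 \sqrt{322}$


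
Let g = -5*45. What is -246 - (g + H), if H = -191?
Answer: 170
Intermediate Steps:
g = -225
-246 - (g + H) = -246 - (-225 - 191) = -246 - 1*(-416) = -246 + 416 = 170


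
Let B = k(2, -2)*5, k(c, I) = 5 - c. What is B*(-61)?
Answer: -915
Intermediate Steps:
B = 15 (B = (5 - 1*2)*5 = (5 - 2)*5 = 3*5 = 15)
B*(-61) = 15*(-61) = -915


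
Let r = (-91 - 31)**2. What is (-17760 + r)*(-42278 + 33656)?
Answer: 24796872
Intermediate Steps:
r = 14884 (r = (-122)**2 = 14884)
(-17760 + r)*(-42278 + 33656) = (-17760 + 14884)*(-42278 + 33656) = -2876*(-8622) = 24796872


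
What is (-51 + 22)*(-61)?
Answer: 1769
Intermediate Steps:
(-51 + 22)*(-61) = -29*(-61) = 1769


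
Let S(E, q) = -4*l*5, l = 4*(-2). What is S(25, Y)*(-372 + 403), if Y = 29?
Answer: 4960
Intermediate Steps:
l = -8
S(E, q) = 160 (S(E, q) = -4*(-8)*5 = 32*5 = 160)
S(25, Y)*(-372 + 403) = 160*(-372 + 403) = 160*31 = 4960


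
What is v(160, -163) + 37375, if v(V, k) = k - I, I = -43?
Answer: 37255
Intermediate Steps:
v(V, k) = 43 + k (v(V, k) = k - 1*(-43) = k + 43 = 43 + k)
v(160, -163) + 37375 = (43 - 163) + 37375 = -120 + 37375 = 37255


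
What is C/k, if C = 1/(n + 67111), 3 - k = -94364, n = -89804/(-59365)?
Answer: 59365/375970803281073 ≈ 1.5790e-10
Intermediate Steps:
n = 89804/59365 (n = -89804*(-1/59365) = 89804/59365 ≈ 1.5127)
k = 94367 (k = 3 - 1*(-94364) = 3 + 94364 = 94367)
C = 59365/3984134319 (C = 1/(89804/59365 + 67111) = 1/(3984134319/59365) = 59365/3984134319 ≈ 1.4900e-5)
C/k = (59365/3984134319)/94367 = (59365/3984134319)*(1/94367) = 59365/375970803281073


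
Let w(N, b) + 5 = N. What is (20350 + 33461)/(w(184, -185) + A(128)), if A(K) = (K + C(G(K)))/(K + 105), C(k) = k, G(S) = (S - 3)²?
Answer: 12537963/57460 ≈ 218.20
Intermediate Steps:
w(N, b) = -5 + N
G(S) = (-3 + S)²
A(K) = (K + (-3 + K)²)/(105 + K) (A(K) = (K + (-3 + K)²)/(K + 105) = (K + (-3 + K)²)/(105 + K))
(20350 + 33461)/(w(184, -185) + A(128)) = (20350 + 33461)/((-5 + 184) + (128 + (-3 + 128)²)/(105 + 128)) = 53811/(179 + (128 + 125²)/233) = 53811/(179 + (128 + 15625)/233) = 53811/(179 + (1/233)*15753) = 53811/(179 + 15753/233) = 53811/(57460/233) = 53811*(233/57460) = 12537963/57460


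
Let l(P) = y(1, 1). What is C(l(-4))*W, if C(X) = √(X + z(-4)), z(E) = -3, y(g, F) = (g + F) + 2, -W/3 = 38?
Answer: -114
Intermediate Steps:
W = -114 (W = -3*38 = -114)
y(g, F) = 2 + F + g (y(g, F) = (F + g) + 2 = 2 + F + g)
l(P) = 4 (l(P) = 2 + 1 + 1 = 4)
C(X) = √(-3 + X) (C(X) = √(X - 3) = √(-3 + X))
C(l(-4))*W = √(-3 + 4)*(-114) = √1*(-114) = 1*(-114) = -114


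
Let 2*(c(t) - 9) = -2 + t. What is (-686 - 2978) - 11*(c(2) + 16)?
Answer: -3939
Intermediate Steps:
c(t) = 8 + t/2 (c(t) = 9 + (-2 + t)/2 = 9 + (-1 + t/2) = 8 + t/2)
(-686 - 2978) - 11*(c(2) + 16) = (-686 - 2978) - 11*((8 + (½)*2) + 16) = -3664 - 11*((8 + 1) + 16) = -3664 - 11*(9 + 16) = -3664 - 11*25 = -3664 - 275 = -3939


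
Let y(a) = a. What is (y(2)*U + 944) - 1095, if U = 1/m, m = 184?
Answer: -13891/92 ≈ -150.99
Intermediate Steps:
U = 1/184 ≈ 0.0054348
(y(2)*U + 944) - 1095 = (2*(1/184) + 944) - 1095 = (1/92 + 944) - 1095 = 86849/92 - 1095 = -13891/92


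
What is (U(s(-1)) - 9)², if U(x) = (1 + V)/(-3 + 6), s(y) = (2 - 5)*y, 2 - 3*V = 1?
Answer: 5929/81 ≈ 73.198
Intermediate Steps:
V = ⅓ (V = ⅔ - ⅓*1 = ⅔ - ⅓ = ⅓ ≈ 0.33333)
s(y) = -3*y
U(x) = 4/9 (U(x) = (1 + ⅓)/(-3 + 6) = (4/3)/3 = (4/3)*(⅓) = 4/9)
(U(s(-1)) - 9)² = (4/9 - 9)² = (-77/9)² = 5929/81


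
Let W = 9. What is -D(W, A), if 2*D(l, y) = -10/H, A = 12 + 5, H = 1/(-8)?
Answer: -40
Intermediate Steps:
H = -⅛ ≈ -0.12500
A = 17
D(l, y) = 40 (D(l, y) = (-10/(-⅛))/2 = (-10*(-8))/2 = (½)*80 = 40)
-D(W, A) = -1*40 = -40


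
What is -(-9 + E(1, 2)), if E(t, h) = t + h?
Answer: 6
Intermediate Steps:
E(t, h) = h + t
-(-9 + E(1, 2)) = -(-9 + (2 + 1)) = -(-9 + 3) = -1*(-6) = 6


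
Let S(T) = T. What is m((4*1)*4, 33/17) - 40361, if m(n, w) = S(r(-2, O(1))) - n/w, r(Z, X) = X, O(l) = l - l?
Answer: -1332185/33 ≈ -40369.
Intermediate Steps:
O(l) = 0
m(n, w) = -n/w (m(n, w) = 0 - n/w = -n/w)
m((4*1)*4, 33/17) - 40361 = -(4*1)*4/(33/17) - 40361 = -4*4/(33*(1/17)) - 40361 = -1*16/33/17 - 40361 = -1*16*17/33 - 40361 = -272/33 - 40361 = -1332185/33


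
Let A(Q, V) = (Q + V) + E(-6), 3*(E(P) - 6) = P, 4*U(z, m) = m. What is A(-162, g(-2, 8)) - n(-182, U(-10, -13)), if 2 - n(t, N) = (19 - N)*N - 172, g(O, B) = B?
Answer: -6341/16 ≈ -396.31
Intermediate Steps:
U(z, m) = m/4
E(P) = 6 + P/3
A(Q, V) = 4 + Q + V (A(Q, V) = (Q + V) + (6 + (⅓)*(-6)) = (Q + V) + (6 - 2) = (Q + V) + 4 = 4 + Q + V)
n(t, N) = 174 - N*(19 - N) (n(t, N) = 2 - ((19 - N)*N - 172) = 2 - (N*(19 - N) - 172) = 2 - (-172 + N*(19 - N)) = 2 + (172 - N*(19 - N)) = 174 - N*(19 - N))
A(-162, g(-2, 8)) - n(-182, U(-10, -13)) = (4 - 162 + 8) - (174 + ((¼)*(-13))² - 19*(-13)/4) = -150 - (174 + (-13/4)² - 19*(-13/4)) = -150 - (174 + 169/16 + 247/4) = -150 - 1*3941/16 = -150 - 3941/16 = -6341/16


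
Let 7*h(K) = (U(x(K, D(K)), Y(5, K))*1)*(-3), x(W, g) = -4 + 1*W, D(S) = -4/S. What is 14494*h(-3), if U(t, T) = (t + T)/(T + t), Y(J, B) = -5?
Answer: -43482/7 ≈ -6211.7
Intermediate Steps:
x(W, g) = -4 + W
U(t, T) = 1 (U(t, T) = (T + t)/(T + t) = 1)
h(K) = -3/7 (h(K) = ((1*1)*(-3))/7 = (1*(-3))/7 = (1/7)*(-3) = -3/7)
14494*h(-3) = 14494*(-3/7) = -43482/7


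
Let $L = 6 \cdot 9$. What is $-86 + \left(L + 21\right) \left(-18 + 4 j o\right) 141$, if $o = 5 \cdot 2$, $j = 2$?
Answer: $655564$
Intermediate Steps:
$o = 10$
$L = 54$
$-86 + \left(L + 21\right) \left(-18 + 4 j o\right) 141 = -86 + \left(54 + 21\right) \left(-18 + 4 \cdot 2 \cdot 10\right) 141 = -86 + 75 \left(-18 + 8 \cdot 10\right) 141 = -86 + 75 \left(-18 + 80\right) 141 = -86 + 75 \cdot 62 \cdot 141 = -86 + 4650 \cdot 141 = -86 + 655650 = 655564$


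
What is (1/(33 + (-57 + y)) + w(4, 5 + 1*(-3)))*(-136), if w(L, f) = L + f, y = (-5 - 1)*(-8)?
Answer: -2465/3 ≈ -821.67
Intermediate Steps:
y = 48 (y = -6*(-8) = 48)
(1/(33 + (-57 + y)) + w(4, 5 + 1*(-3)))*(-136) = (1/(33 + (-57 + 48)) + (4 + (5 + 1*(-3))))*(-136) = (1/(33 - 9) + (4 + (5 - 3)))*(-136) = (1/24 + (4 + 2))*(-136) = (1/24 + 6)*(-136) = (145/24)*(-136) = -2465/3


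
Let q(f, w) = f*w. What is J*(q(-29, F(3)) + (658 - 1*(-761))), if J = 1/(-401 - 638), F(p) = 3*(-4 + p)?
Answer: -1506/1039 ≈ -1.4495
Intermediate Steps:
F(p) = -12 + 3*p
J = -1/1039 (J = 1/(-1039) = -1/1039 ≈ -0.00096246)
J*(q(-29, F(3)) + (658 - 1*(-761))) = -(-29*(-12 + 3*3) + (658 - 1*(-761)))/1039 = -(-29*(-12 + 9) + (658 + 761))/1039 = -(-29*(-3) + 1419)/1039 = -(87 + 1419)/1039 = -1/1039*1506 = -1506/1039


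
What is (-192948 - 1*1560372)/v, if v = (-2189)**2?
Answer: -1753320/4791721 ≈ -0.36591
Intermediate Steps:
v = 4791721
(-192948 - 1*1560372)/v = (-192948 - 1*1560372)/4791721 = (-192948 - 1560372)*(1/4791721) = -1753320*1/4791721 = -1753320/4791721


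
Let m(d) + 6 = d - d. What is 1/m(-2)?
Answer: -1/6 ≈ -0.16667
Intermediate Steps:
m(d) = -6 (m(d) = -6 + (d - d) = -6 + 0 = -6)
1/m(-2) = 1/(-6) = -1/6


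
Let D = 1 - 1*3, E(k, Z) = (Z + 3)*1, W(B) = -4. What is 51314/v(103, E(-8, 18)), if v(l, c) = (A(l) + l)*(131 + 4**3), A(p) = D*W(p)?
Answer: 51314/21645 ≈ 2.3707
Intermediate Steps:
E(k, Z) = 3 + Z (E(k, Z) = (3 + Z)*1 = 3 + Z)
D = -2 (D = 1 - 3 = -2)
A(p) = 8 (A(p) = -2*(-4) = 8)
v(l, c) = 1560 + 195*l (v(l, c) = (8 + l)*(131 + 4**3) = (8 + l)*(131 + 64) = (8 + l)*195 = 1560 + 195*l)
51314/v(103, E(-8, 18)) = 51314/(1560 + 195*103) = 51314/(1560 + 20085) = 51314/21645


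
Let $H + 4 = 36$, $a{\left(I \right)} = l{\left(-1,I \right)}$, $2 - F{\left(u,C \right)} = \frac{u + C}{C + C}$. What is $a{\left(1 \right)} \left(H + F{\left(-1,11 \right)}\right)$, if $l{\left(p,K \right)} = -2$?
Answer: $- \frac{738}{11} \approx -67.091$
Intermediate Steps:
$F{\left(u,C \right)} = 2 - \frac{C + u}{2 C}$ ($F{\left(u,C \right)} = 2 - \frac{u + C}{C + C} = 2 - \frac{C + u}{2 C}$)
$a{\left(I \right)} = -2$
$H = 32$ ($H = -4 + 36 = 32$)
$a{\left(1 \right)} \left(H + F{\left(-1,11 \right)}\right) = - 2 \left(32 + \frac{\left(-1\right) \left(-1\right) + 3 \cdot 11}{2 \cdot 11}\right) = - 2 \left(32 + \frac{1}{2} \cdot \frac{1}{11} \left(1 + 33\right)\right) = - 2 \left(32 + \frac{1}{2} \cdot \frac{1}{11} \cdot 34\right) = - 2 \left(32 + \frac{17}{11}\right) = \left(-2\right) \frac{369}{11} = - \frac{738}{11}$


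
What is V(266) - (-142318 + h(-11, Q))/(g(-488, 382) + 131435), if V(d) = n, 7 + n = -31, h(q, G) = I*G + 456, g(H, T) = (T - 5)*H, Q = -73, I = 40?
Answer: -2141340/52541 ≈ -40.756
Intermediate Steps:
g(H, T) = H*(-5 + T) (g(H, T) = (-5 + T)*H = H*(-5 + T))
h(q, G) = 456 + 40*G (h(q, G) = 40*G + 456 = 456 + 40*G)
n = -38 (n = -7 - 31 = -38)
V(d) = -38
V(266) - (-142318 + h(-11, Q))/(g(-488, 382) + 131435) = -38 - (-142318 + (456 + 40*(-73)))/(-488*(-5 + 382) + 131435) = -38 - (-142318 + (456 - 2920))/(-488*377 + 131435) = -38 - (-142318 - 2464)/(-183976 + 131435) = -38 - (-144782)/(-52541) = -38 - (-144782)*(-1)/52541 = -38 - 1*144782/52541 = -38 - 144782/52541 = -2141340/52541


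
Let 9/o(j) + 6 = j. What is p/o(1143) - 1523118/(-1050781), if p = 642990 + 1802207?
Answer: 973789926586157/3152343 ≈ 3.0891e+8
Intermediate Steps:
p = 2445197
o(j) = 9/(-6 + j)
p/o(1143) - 1523118/(-1050781) = 2445197/((9/(-6 + 1143))) - 1523118/(-1050781) = 2445197/((9/1137)) - 1523118*(-1/1050781) = 2445197/((9*(1/1137))) + 1523118/1050781 = 2445197/(3/379) + 1523118/1050781 = 2445197*(379/3) + 1523118/1050781 = 926729663/3 + 1523118/1050781 = 973789926586157/3152343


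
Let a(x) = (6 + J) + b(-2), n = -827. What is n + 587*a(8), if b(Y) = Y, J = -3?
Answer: -240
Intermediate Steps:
a(x) = 1 (a(x) = (6 - 3) - 2 = 3 - 2 = 1)
n + 587*a(8) = -827 + 587*1 = -827 + 587 = -240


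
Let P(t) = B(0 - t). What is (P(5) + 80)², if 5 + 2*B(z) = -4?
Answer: 22801/4 ≈ 5700.3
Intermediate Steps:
B(z) = -9/2 (B(z) = -5/2 + (½)*(-4) = -5/2 - 2 = -9/2)
P(t) = -9/2
(P(5) + 80)² = (-9/2 + 80)² = (151/2)² = 22801/4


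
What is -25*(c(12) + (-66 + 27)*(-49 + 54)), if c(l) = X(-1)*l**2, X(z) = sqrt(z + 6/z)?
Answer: 4875 - 3600*I*sqrt(7) ≈ 4875.0 - 9524.7*I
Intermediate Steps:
c(l) = I*sqrt(7)*l**2 (c(l) = sqrt(-1 + 6/(-1))*l**2 = sqrt(-1 + 6*(-1))*l**2 = sqrt(-1 - 6)*l**2 = sqrt(-7)*l**2 = (I*sqrt(7))*l**2 = I*sqrt(7)*l**2)
-25*(c(12) + (-66 + 27)*(-49 + 54)) = -25*(I*sqrt(7)*12**2 + (-66 + 27)*(-49 + 54)) = -25*(I*sqrt(7)*144 - 39*5) = -25*(144*I*sqrt(7) - 195) = -25*(-195 + 144*I*sqrt(7)) = 4875 - 3600*I*sqrt(7)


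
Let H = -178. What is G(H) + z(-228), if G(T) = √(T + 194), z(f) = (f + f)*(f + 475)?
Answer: -112628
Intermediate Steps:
z(f) = 2*f*(475 + f) (z(f) = (2*f)*(475 + f) = 2*f*(475 + f))
G(T) = √(194 + T)
G(H) + z(-228) = √(194 - 178) + 2*(-228)*(475 - 228) = √16 + 2*(-228)*247 = 4 - 112632 = -112628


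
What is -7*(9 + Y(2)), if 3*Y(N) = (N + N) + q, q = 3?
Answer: -238/3 ≈ -79.333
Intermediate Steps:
Y(N) = 1 + 2*N/3 (Y(N) = ((N + N) + 3)/3 = (2*N + 3)/3 = (3 + 2*N)/3 = 1 + 2*N/3)
-7*(9 + Y(2)) = -7*(9 + (1 + (2/3)*2)) = -7*(9 + (1 + 4/3)) = -7*(9 + 7/3) = -7*34/3 = -238/3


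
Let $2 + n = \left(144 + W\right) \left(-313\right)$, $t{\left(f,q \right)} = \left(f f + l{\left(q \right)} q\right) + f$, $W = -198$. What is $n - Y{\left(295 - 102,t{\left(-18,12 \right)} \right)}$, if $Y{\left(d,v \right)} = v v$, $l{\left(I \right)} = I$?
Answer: $-185600$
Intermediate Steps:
$t{\left(f,q \right)} = f + f^{2} + q^{2}$ ($t{\left(f,q \right)} = \left(f f + q q\right) + f = \left(f^{2} + q^{2}\right) + f = f + f^{2} + q^{2}$)
$Y{\left(d,v \right)} = v^{2}$
$n = 16900$ ($n = -2 + \left(144 - 198\right) \left(-313\right) = -2 - -16902 = -2 + 16902 = 16900$)
$n - Y{\left(295 - 102,t{\left(-18,12 \right)} \right)} = 16900 - \left(-18 + \left(-18\right)^{2} + 12^{2}\right)^{2} = 16900 - \left(-18 + 324 + 144\right)^{2} = 16900 - 450^{2} = 16900 - 202500 = -185600$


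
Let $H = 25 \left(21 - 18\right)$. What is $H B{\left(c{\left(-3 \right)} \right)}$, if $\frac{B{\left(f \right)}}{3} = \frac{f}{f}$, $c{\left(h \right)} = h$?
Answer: $225$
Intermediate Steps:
$B{\left(f \right)} = 3$ ($B{\left(f \right)} = 3 \frac{f}{f} = 3 \cdot 1 = 3$)
$H = 75$ ($H = 25 \cdot 3 = 75$)
$H B{\left(c{\left(-3 \right)} \right)} = 75 \cdot 3 = 225$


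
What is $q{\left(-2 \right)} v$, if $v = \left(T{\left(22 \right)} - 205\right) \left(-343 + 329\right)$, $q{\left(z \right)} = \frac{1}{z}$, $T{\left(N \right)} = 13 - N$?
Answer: $-1498$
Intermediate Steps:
$v = 2996$ ($v = \left(\left(13 - 22\right) - 205\right) \left(-343 + 329\right) = \left(\left(13 - 22\right) - 205\right) \left(-14\right) = \left(-9 - 205\right) \left(-14\right) = \left(-214\right) \left(-14\right) = 2996$)
$q{\left(-2 \right)} v = \frac{1}{-2} \cdot 2996 = \left(- \frac{1}{2}\right) 2996 = -1498$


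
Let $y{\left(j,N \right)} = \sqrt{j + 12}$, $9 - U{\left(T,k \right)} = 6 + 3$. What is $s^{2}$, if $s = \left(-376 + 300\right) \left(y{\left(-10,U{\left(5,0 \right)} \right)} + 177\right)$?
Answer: $180967856 + 2044704 \sqrt{2} \approx 1.8386 \cdot 10^{8}$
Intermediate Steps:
$U{\left(T,k \right)} = 0$ ($U{\left(T,k \right)} = 9 - \left(6 + 3\right) = 9 - 9 = 0$)
$y{\left(j,N \right)} = \sqrt{12 + j}$
$s = -13452 - 76 \sqrt{2}$ ($s = \left(-376 + 300\right) \left(\sqrt{12 - 10} + 177\right) = - 76 \left(\sqrt{2} + 177\right) = - 76 \left(177 + \sqrt{2}\right) = -13452 - 76 \sqrt{2} \approx -13559.0$)
$s^{2} = \left(-13452 - 76 \sqrt{2}\right)^{2}$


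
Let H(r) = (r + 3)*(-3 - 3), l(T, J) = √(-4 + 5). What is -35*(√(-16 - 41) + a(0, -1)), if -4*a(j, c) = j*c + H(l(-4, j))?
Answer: -210 - 35*I*√57 ≈ -210.0 - 264.24*I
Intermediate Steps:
l(T, J) = 1 (l(T, J) = √1 = 1)
H(r) = -18 - 6*r (H(r) = (3 + r)*(-6) = -18 - 6*r)
a(j, c) = 6 - c*j/4 (a(j, c) = -(j*c + (-18 - 6*1))/4 = -(c*j + (-18 - 6))/4 = -(c*j - 24)/4 = -(-24 + c*j)/4 = 6 - c*j/4)
-35*(√(-16 - 41) + a(0, -1)) = -35*(√(-16 - 41) + (6 - ¼*(-1)*0)) = -35*(√(-57) + (6 + 0)) = -35*(I*√57 + 6) = -35*(6 + I*√57) = -210 - 35*I*√57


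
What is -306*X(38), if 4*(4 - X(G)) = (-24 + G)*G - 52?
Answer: 35496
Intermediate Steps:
X(G) = 17 - G*(-24 + G)/4 (X(G) = 4 - ((-24 + G)*G - 52)/4 = 4 - (G*(-24 + G) - 52)/4 = 4 - (-52 + G*(-24 + G))/4 = 4 + (13 - G*(-24 + G)/4) = 17 - G*(-24 + G)/4)
-306*X(38) = -306*(17 + 6*38 - 1/4*38**2) = -306*(17 + 228 - 1/4*1444) = -306*(17 + 228 - 361) = -306*(-116) = 35496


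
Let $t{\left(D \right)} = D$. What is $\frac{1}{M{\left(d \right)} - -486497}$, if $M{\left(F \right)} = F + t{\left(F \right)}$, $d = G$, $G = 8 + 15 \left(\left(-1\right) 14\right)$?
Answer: $\frac{1}{486093} \approx 2.0572 \cdot 10^{-6}$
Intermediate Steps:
$G = -202$ ($G = 8 + 15 \left(-14\right) = 8 - 210 = -202$)
$d = -202$
$M{\left(F \right)} = 2 F$ ($M{\left(F \right)} = F + F = 2 F$)
$\frac{1}{M{\left(d \right)} - -486497} = \frac{1}{2 \left(-202\right) - -486497} = \frac{1}{-404 + 486497} = \frac{1}{486093}$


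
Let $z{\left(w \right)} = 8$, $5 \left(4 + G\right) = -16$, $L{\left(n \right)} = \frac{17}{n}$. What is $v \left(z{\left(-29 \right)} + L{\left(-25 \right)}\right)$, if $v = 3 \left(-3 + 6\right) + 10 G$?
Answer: $- \frac{11529}{25} \approx -461.16$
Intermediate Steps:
$G = - \frac{36}{5}$ ($G = -4 + \frac{1}{5} \left(-16\right) = -4 - \frac{16}{5} = - \frac{36}{5} \approx -7.2$)
$v = -63$ ($v = 3 \left(-3 + 6\right) + 10 \left(- \frac{36}{5}\right) = 3 \cdot 3 - 72 = 9 - 72 = -63$)
$v \left(z{\left(-29 \right)} + L{\left(-25 \right)}\right) = - 63 \left(8 + \frac{17}{-25}\right) = - 63 \left(8 + 17 \left(- \frac{1}{25}\right)\right) = - 63 \left(8 - \frac{17}{25}\right) = \left(-63\right) \frac{183}{25} = - \frac{11529}{25}$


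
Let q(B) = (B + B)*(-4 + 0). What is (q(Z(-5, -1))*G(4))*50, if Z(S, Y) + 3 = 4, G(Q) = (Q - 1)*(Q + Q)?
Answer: -9600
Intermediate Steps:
G(Q) = 2*Q*(-1 + Q) (G(Q) = (-1 + Q)*(2*Q) = 2*Q*(-1 + Q))
Z(S, Y) = 1 (Z(S, Y) = -3 + 4 = 1)
q(B) = -8*B (q(B) = (2*B)*(-4) = -8*B)
(q(Z(-5, -1))*G(4))*50 = ((-8*1)*(2*4*(-1 + 4)))*50 = -16*4*3*50 = -8*24*50 = -192*50 = -9600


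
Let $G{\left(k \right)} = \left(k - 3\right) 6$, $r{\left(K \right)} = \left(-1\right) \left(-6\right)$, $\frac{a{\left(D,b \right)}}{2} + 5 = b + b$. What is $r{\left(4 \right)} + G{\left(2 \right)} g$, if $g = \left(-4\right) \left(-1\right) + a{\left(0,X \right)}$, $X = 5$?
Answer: $-78$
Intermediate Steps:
$a{\left(D,b \right)} = -10 + 4 b$ ($a{\left(D,b \right)} = -10 + 2 \left(b + b\right) = -10 + 2 \cdot 2 b = -10 + 4 b$)
$r{\left(K \right)} = 6$
$G{\left(k \right)} = -18 + 6 k$ ($G{\left(k \right)} = \left(-3 + k\right) 6 = -18 + 6 k$)
$g = 14$ ($g = \left(-4\right) \left(-1\right) + \left(-10 + 4 \cdot 5\right) = 4 + \left(-10 + 20\right) = 4 + 10 = 14$)
$r{\left(4 \right)} + G{\left(2 \right)} g = 6 + \left(-18 + 6 \cdot 2\right) 14 = 6 + \left(-18 + 12\right) 14 = 6 - 84 = -78$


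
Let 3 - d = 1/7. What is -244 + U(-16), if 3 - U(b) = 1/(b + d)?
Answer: -22165/92 ≈ -240.92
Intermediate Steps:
d = 20/7 (d = 3 - 1/7 = 20/7 ≈ 2.8571)
U(b) = 3 - 1/(20/7 + b) (U(b) = 3 - 1/(b + 20/7) = 3 - 1/(20/7 + b))
-244 + U(-16) = -244 + (53 + 21*(-16))/(20 + 7*(-16)) = -244 + (53 - 336)/(20 - 112) = -244 - 283/(-92) = -244 - 1/92*(-283) = -244 + 283/92 = -22165/92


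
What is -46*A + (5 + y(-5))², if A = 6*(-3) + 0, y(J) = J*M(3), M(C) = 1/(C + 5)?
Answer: 54217/64 ≈ 847.14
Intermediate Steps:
M(C) = 1/(5 + C)
y(J) = J/8 (y(J) = J/(5 + 3) = J/8)
A = -18 (A = -18 + 0 = -18)
-46*A + (5 + y(-5))² = -46*(-18) + (5 + (⅛)*(-5))² = 828 + (5 - 5/8)² = 828 + (35/8)² = 828 + 1225/64 = 54217/64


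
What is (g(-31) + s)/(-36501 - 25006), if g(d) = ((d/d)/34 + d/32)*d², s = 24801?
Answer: -13000673/33459808 ≈ -0.38855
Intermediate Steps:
g(d) = d²*(1/34 + d/32) (g(d) = (1*(1/34) + d*(1/32))*d² = (1/34 + d/32)*d² = d²*(1/34 + d/32))
(g(-31) + s)/(-36501 - 25006) = ((1/544)*(-31)²*(16 + 17*(-31)) + 24801)/(-36501 - 25006) = ((1/544)*961*(16 - 527) + 24801)/(-61507) = ((1/544)*961*(-511) + 24801)*(-1/61507) = (-491071/544 + 24801)*(-1/61507) = (13000673/544)*(-1/61507) = -13000673/33459808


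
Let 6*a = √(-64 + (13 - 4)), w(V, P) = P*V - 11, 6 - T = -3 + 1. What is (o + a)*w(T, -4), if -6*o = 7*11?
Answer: 3311/6 - 43*I*√55/6 ≈ 551.83 - 53.149*I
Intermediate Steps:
T = 8 (T = 6 - (-3 + 1) = 6 - 1*(-2) = 6 + 2 = 8)
o = -77/6 (o = -7*11/6 = -⅙*77 = -77/6 ≈ -12.833)
w(V, P) = -11 + P*V
a = I*√55/6 (a = √(-64 + (13 - 4))/6 = √(-64 + 9)/6 = √(-55)/6 = (I*√55)/6 = I*√55/6 ≈ 1.236*I)
(o + a)*w(T, -4) = (-77/6 + I*√55/6)*(-11 - 4*8) = (-77/6 + I*√55/6)*(-11 - 32) = (-77/6 + I*√55/6)*(-43) = 3311/6 - 43*I*√55/6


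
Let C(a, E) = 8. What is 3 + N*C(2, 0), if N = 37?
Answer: 299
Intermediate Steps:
3 + N*C(2, 0) = 3 + 37*8 = 3 + 296 = 299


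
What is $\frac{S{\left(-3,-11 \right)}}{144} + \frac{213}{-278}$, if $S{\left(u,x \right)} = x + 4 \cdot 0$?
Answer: $- \frac{16865}{20016} \approx -0.84258$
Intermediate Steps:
$S{\left(u,x \right)} = x$ ($S{\left(u,x \right)} = x + 0 = x$)
$\frac{S{\left(-3,-11 \right)}}{144} + \frac{213}{-278} = - \frac{11}{144} + \frac{213}{-278} = \left(-11\right) \frac{1}{144} + 213 \left(- \frac{1}{278}\right) = - \frac{11}{144} - \frac{213}{278} = - \frac{16865}{20016}$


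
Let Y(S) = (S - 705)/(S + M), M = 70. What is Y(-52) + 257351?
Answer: 4631561/18 ≈ 2.5731e+5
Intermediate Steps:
Y(S) = (-705 + S)/(70 + S) (Y(S) = (S - 705)/(S + 70) = (-705 + S)/(70 + S))
Y(-52) + 257351 = (-705 - 52)/(70 - 52) + 257351 = -757/18 + 257351 = 4631561/18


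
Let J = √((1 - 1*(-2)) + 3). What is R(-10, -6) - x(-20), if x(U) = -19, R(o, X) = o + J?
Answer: 9 + √6 ≈ 11.449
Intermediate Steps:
J = √6 (J = √((1 + 2) + 3) = √(3 + 3) = √6 ≈ 2.4495)
R(o, X) = o + √6
R(-10, -6) - x(-20) = (-10 + √6) - 1*(-19) = (-10 + √6) + 19 = 9 + √6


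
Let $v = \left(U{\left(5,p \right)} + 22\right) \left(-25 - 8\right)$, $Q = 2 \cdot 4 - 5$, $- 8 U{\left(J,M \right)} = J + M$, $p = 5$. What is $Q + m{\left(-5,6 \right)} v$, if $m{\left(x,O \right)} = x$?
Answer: $\frac{13707}{4} \approx 3426.8$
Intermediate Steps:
$U{\left(J,M \right)} = - \frac{J}{8} - \frac{M}{8}$ ($U{\left(J,M \right)} = - \frac{J + M}{8} = - \frac{J}{8} - \frac{M}{8}$)
$Q = 3$ ($Q = 8 - 5 = 3$)
$v = - \frac{2739}{4}$ ($v = \left(\left(\left(- \frac{1}{8}\right) 5 - \frac{5}{8}\right) + 22\right) \left(-25 - 8\right) = \left(\left(- \frac{5}{8} - \frac{5}{8}\right) + 22\right) \left(-33\right) = \left(- \frac{5}{4} + 22\right) \left(-33\right) = \frac{83}{4} \left(-33\right) = - \frac{2739}{4} \approx -684.75$)
$Q + m{\left(-5,6 \right)} v = 3 - - \frac{13695}{4} = 3 + \frac{13695}{4} = \frac{13707}{4}$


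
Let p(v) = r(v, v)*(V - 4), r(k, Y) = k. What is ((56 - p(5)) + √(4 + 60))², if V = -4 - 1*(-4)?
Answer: 7056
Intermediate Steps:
V = 0 (V = -4 + 4 = 0)
p(v) = -4*v (p(v) = v*(0 - 4) = v*(-4) = -4*v)
((56 - p(5)) + √(4 + 60))² = ((56 - (-4)*5) + √(4 + 60))² = ((56 - 1*(-20)) + √64)² = ((56 + 20) + 8)² = (76 + 8)² = 84² = 7056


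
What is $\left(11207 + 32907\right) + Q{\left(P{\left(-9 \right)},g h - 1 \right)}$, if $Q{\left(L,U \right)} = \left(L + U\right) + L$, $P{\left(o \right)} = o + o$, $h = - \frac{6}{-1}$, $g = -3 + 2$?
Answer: $44071$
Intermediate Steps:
$g = -1$
$h = 6$ ($h = \left(-6\right) \left(-1\right) = 6$)
$P{\left(o \right)} = 2 o$
$Q{\left(L,U \right)} = U + 2 L$
$\left(11207 + 32907\right) + Q{\left(P{\left(-9 \right)},g h - 1 \right)} = \left(11207 + 32907\right) + \left(\left(\left(-1\right) 6 - 1\right) + 2 \cdot 2 \left(-9\right)\right) = 44114 + \left(\left(-6 - 1\right) + 2 \left(-18\right)\right) = 44114 - 43 = 44071$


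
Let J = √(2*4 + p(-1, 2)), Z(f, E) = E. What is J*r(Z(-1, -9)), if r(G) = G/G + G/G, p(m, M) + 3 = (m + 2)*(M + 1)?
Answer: 4*√2 ≈ 5.6569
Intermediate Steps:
p(m, M) = -3 + (1 + M)*(2 + m) (p(m, M) = -3 + (m + 2)*(M + 1) = -3 + (2 + m)*(1 + M) = -3 + (1 + M)*(2 + m))
r(G) = 2 (r(G) = 1 + 1 = 2)
J = 2*√2 (J = √(2*4 + (-1 - 1 + 2*2 + 2*(-1))) = √(8 + (-1 - 1 + 4 - 2)) = √(8 + 0) = √8 = 2*√2 ≈ 2.8284)
J*r(Z(-1, -9)) = (2*√2)*2 = 4*√2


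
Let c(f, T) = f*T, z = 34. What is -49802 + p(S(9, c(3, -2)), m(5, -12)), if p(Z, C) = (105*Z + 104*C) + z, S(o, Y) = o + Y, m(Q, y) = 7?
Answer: -48725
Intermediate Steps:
c(f, T) = T*f
S(o, Y) = Y + o
p(Z, C) = 34 + 104*C + 105*Z (p(Z, C) = (105*Z + 104*C) + 34 = (104*C + 105*Z) + 34 = 34 + 104*C + 105*Z)
-49802 + p(S(9, c(3, -2)), m(5, -12)) = -49802 + (34 + 104*7 + 105*(-2*3 + 9)) = -49802 + (34 + 728 + 105*(-6 + 9)) = -49802 + (34 + 728 + 105*3) = -49802 + (34 + 728 + 315) = -49802 + 1077 = -48725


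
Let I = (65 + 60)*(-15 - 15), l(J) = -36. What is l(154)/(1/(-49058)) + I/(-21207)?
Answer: 12484477322/7069 ≈ 1.7661e+6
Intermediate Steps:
I = -3750 (I = 125*(-30) = -3750)
l(154)/(1/(-49058)) + I/(-21207) = -36/(1/(-49058)) - 3750/(-21207) = -36/(-1/49058) - 3750*(-1/21207) = -36*(-49058) + 1250/7069 = 1766088 + 1250/7069 = 12484477322/7069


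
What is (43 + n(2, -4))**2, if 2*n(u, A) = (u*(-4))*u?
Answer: 1225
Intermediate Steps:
n(u, A) = -2*u**2 (n(u, A) = ((u*(-4))*u)/2 = ((-4*u)*u)/2 = (-4*u**2)/2 = -2*u**2)
(43 + n(2, -4))**2 = (43 - 2*2**2)**2 = (43 - 2*4)**2 = (43 - 8)**2 = 35**2 = 1225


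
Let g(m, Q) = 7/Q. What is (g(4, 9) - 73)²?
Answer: 422500/81 ≈ 5216.0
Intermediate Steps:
(g(4, 9) - 73)² = (7/9 - 73)² = (-650/9)² = 422500/81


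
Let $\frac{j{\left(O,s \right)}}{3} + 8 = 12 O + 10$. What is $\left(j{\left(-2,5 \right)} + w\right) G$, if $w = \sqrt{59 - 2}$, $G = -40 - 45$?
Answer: $5610 - 85 \sqrt{57} \approx 4968.3$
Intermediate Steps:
$j{\left(O,s \right)} = 6 + 36 O$ ($j{\left(O,s \right)} = -24 + 3 \left(12 O + 10\right) = -24 + 3 \left(10 + 12 O\right) = -24 + \left(30 + 36 O\right) = 6 + 36 O$)
$G = -85$
$w = \sqrt{57} \approx 7.5498$
$\left(j{\left(-2,5 \right)} + w\right) G = \left(\left(6 + 36 \left(-2\right)\right) + \sqrt{57}\right) \left(-85\right) = \left(\left(6 - 72\right) + \sqrt{57}\right) \left(-85\right) = \left(-66 + \sqrt{57}\right) \left(-85\right) = 5610 - 85 \sqrt{57}$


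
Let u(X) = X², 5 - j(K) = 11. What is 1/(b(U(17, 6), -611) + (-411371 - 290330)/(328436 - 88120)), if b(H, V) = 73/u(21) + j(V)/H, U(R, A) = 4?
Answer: -105979356/450876107 ≈ -0.23505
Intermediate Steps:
j(K) = -6 (j(K) = 5 - 1*11 = 5 - 11 = -6)
b(H, V) = 73/441 - 6/H (b(H, V) = 73/(21²) - 6/H = 73/441 - 6/H)
1/(b(U(17, 6), -611) + (-411371 - 290330)/(328436 - 88120)) = 1/((73/441 - 6/4) + (-411371 - 290330)/(328436 - 88120)) = 1/((73/441 - 6*¼) - 701701/240316) = 1/((73/441 - 3/2) - 701701*1/240316) = 1/(-1177/882 - 701701/240316) = 1/(-450876107/105979356) = -105979356/450876107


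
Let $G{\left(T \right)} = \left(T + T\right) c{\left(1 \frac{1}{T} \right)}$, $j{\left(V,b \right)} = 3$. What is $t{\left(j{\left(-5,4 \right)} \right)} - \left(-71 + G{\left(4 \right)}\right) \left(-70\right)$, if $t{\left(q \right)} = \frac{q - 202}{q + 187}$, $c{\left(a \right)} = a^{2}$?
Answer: $- \frac{937849}{190} \approx -4936.0$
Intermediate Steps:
$G{\left(T \right)} = \frac{2}{T}$ ($G{\left(T \right)} = \left(T + T\right) \left(1 \frac{1}{T}\right)^{2} = 2 T \left(\frac{1}{T}\right)^{2} = \frac{2 T}{T^{2}} = \frac{2}{T}$)
$t{\left(q \right)} = \frac{-202 + q}{187 + q}$
$t{\left(j{\left(-5,4 \right)} \right)} - \left(-71 + G{\left(4 \right)}\right) \left(-70\right) = \frac{-202 + 3}{187 + 3} - \left(-71 + \frac{2}{4}\right) \left(-70\right) = \frac{1}{190} \left(-199\right) - \left(-71 + 2 \cdot \frac{1}{4}\right) \left(-70\right) = \frac{1}{190} \left(-199\right) - \left(-71 + \frac{1}{2}\right) \left(-70\right) = - \frac{199}{190} - \left(- \frac{141}{2}\right) \left(-70\right) = - \frac{199}{190} - 4935 = - \frac{937849}{190}$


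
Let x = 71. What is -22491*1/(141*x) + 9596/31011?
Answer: -200467615/103483707 ≈ -1.9372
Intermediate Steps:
-22491*1/(141*x) + 9596/31011 = -22491/(71*141) + 9596/31011 = -22491/10011 + 9596*(1/31011) = -22491*1/10011 + 9596/31011 = -7497/3337 + 9596/31011 = -200467615/103483707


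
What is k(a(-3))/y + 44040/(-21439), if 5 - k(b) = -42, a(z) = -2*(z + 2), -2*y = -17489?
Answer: -768200294/374946671 ≈ -2.0488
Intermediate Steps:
y = 17489/2 (y = -½*(-17489) = 17489/2 ≈ 8744.5)
a(z) = -4 - 2*z (a(z) = -2*(2 + z) = -4 - 2*z)
k(b) = 47 (k(b) = 5 - 1*(-42) = 5 + 42 = 47)
k(a(-3))/y + 44040/(-21439) = 47/(17489/2) + 44040/(-21439) = 47*(2/17489) + 44040*(-1/21439) = 94/17489 - 44040/21439 = -768200294/374946671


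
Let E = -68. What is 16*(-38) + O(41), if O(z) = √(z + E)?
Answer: -608 + 3*I*√3 ≈ -608.0 + 5.1962*I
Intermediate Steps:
O(z) = √(-68 + z) (O(z) = √(z - 68) = √(-68 + z))
16*(-38) + O(41) = 16*(-38) + √(-68 + 41) = -608 + √(-27) = -608 + 3*I*√3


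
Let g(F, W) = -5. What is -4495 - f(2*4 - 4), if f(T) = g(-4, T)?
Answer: -4490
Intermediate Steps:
f(T) = -5
-4495 - f(2*4 - 4) = -4495 - 1*(-5) = -4495 + 5 = -4490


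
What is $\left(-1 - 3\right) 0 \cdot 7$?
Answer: $0$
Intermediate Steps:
$\left(-1 - 3\right) 0 \cdot 7 = \left(-4\right) 0 \cdot 7 = 0 \cdot 7 = 0$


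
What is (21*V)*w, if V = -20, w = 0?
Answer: 0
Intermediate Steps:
(21*V)*w = (21*(-20))*0 = -420*0 = 0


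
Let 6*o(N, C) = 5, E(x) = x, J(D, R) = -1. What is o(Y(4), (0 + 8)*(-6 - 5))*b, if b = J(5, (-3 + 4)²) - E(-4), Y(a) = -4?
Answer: 5/2 ≈ 2.5000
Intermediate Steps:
b = 3 (b = -1 - 1*(-4) = -1 + 4 = 3)
o(N, C) = ⅚ (o(N, C) = (⅙)*5 = ⅚)
o(Y(4), (0 + 8)*(-6 - 5))*b = (⅚)*3 = 5/2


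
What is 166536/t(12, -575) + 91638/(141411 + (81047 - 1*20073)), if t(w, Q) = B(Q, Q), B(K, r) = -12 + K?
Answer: -33650596854/118799995 ≈ -283.25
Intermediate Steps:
t(w, Q) = -12 + Q
166536/t(12, -575) + 91638/(141411 + (81047 - 1*20073)) = 166536/(-12 - 575) + 91638/(141411 + (81047 - 1*20073)) = 166536/(-587) + 91638/(141411 + (81047 - 20073)) = 166536*(-1/587) + 91638/(141411 + 60974) = -166536/587 + 91638/202385 = -33650596854/118799995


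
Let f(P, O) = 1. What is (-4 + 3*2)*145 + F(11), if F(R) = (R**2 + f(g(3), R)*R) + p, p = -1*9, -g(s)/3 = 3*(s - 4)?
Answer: 413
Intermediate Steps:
g(s) = 36 - 9*s (g(s) = -9*(s - 4) = -9*(-4 + s) = -3*(-12 + 3*s) = 36 - 9*s)
p = -9
F(R) = -9 + R + R**2 (F(R) = (R**2 + 1*R) - 9 = (R**2 + R) - 9 = (R + R**2) - 9 = -9 + R + R**2)
(-4 + 3*2)*145 + F(11) = (-4 + 3*2)*145 + (-9 + 11 + 11**2) = (-4 + 6)*145 + (-9 + 11 + 121) = 2*145 + 123 = 290 + 123 = 413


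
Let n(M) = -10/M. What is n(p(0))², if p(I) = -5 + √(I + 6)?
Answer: 100/(5 - √6)² ≈ 15.373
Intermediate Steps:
p(I) = -5 + √(6 + I)
n(p(0))² = (-10/(-5 + √(6 + 0)))² = (-10/(-5 + √6))² = 100/(-5 + √6)²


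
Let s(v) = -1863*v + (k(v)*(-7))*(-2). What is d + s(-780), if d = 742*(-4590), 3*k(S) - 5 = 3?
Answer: -5857808/3 ≈ -1.9526e+6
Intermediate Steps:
k(S) = 8/3 (k(S) = 5/3 + (⅓)*3 = 5/3 + 1 = 8/3)
d = -3405780
s(v) = 112/3 - 1863*v (s(v) = -1863*v + ((8/3)*(-7))*(-2) = -1863*v - 56/3*(-2) = -1863*v + 112/3 = 112/3 - 1863*v)
d + s(-780) = -3405780 + (112/3 - 1863*(-780)) = -3405780 + (112/3 + 1453140) = -3405780 + 4359532/3 = -5857808/3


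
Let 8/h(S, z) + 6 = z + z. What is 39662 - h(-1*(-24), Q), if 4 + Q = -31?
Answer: 753580/19 ≈ 39662.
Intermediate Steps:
Q = -35 (Q = -4 - 31 = -35)
h(S, z) = 8/(-6 + 2*z) (h(S, z) = 8/(-6 + (z + z)) = 8/(-6 + 2*z))
39662 - h(-1*(-24), Q) = 39662 - 4/(-3 - 35) = 39662 - 4/(-38) = 39662 - 4*(-1)/38 = 39662 - 1*(-2/19) = 39662 + 2/19 = 753580/19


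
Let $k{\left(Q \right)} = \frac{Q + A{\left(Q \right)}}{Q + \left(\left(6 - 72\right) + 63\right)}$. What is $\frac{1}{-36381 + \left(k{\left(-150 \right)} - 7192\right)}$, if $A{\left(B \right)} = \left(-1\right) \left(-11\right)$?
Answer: $- \frac{153}{6666530} \approx -2.295 \cdot 10^{-5}$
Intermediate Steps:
$A{\left(B \right)} = 11$
$k{\left(Q \right)} = \frac{11 + Q}{-3 + Q}$ ($k{\left(Q \right)} = \frac{Q + 11}{Q + \left(\left(6 - 72\right) + 63\right)} = \frac{11 + Q}{Q + \left(-66 + 63\right)} = \frac{11 + Q}{Q - 3} = \frac{11 + Q}{-3 + Q}$)
$\frac{1}{-36381 + \left(k{\left(-150 \right)} - 7192\right)} = \frac{1}{-36381 - \left(7192 - \frac{11 - 150}{-3 - 150}\right)} = \frac{1}{-36381 - \left(7192 - \frac{1}{-153} \left(-139\right)\right)} = \frac{1}{-36381 - \frac{1100237}{153}} = \frac{1}{- \frac{6666530}{153}} = - \frac{153}{6666530}$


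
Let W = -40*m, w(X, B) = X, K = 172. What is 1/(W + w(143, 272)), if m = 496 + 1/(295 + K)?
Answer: -467/9198539 ≈ -5.0769e-5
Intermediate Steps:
m = 231633/467 (m = 496 + 1/(295 + 172) = 496 + 1/467 = 231633/467 ≈ 496.00)
W = -9265320/467 (W = -40*231633/467 = -9265320/467 ≈ -19840.)
1/(W + w(143, 272)) = 1/(-9265320/467 + 143) = 1/(-9198539/467) = -467/9198539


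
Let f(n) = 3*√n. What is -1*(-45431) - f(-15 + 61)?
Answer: 45431 - 3*√46 ≈ 45411.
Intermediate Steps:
-1*(-45431) - f(-15 + 61) = -1*(-45431) - 3*√(-15 + 61) = 45431 - 3*√46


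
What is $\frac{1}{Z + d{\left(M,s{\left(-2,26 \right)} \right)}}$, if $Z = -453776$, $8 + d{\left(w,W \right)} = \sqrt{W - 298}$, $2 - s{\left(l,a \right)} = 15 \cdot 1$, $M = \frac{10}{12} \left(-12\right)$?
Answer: $- \frac{453784}{205919918967} - \frac{i \sqrt{311}}{205919918967} \approx -2.2037 \cdot 10^{-6} - 8.5641 \cdot 10^{-11} i$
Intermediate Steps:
$M = -10$ ($M = 10 \cdot \frac{1}{12} \left(-12\right) = \frac{5}{6} \left(-12\right) = -10$)
$s{\left(l,a \right)} = -13$ ($s{\left(l,a \right)} = 2 - 15 \cdot 1 = 2 - 15 = -13$)
$d{\left(w,W \right)} = -8 + \sqrt{-298 + W}$ ($d{\left(w,W \right)} = -8 + \sqrt{W - 298} = -8 + \sqrt{-298 + W}$)
$\frac{1}{Z + d{\left(M,s{\left(-2,26 \right)} \right)}} = \frac{1}{-453776 - \left(8 - \sqrt{-298 - 13}\right)} = \frac{1}{-453776 - \left(8 - \sqrt{-311}\right)} = \frac{1}{-453776 - \left(8 - i \sqrt{311}\right)} = \frac{1}{-453784 + i \sqrt{311}}$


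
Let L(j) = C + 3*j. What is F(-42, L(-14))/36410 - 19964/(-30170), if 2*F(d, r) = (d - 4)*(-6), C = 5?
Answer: 1044361/1569271 ≈ 0.66551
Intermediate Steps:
L(j) = 5 + 3*j
F(d, r) = 12 - 3*d (F(d, r) = ((d - 4)*(-6))/2 = ((-4 + d)*(-6))/2 = (24 - 6*d)/2 = 12 - 3*d)
F(-42, L(-14))/36410 - 19964/(-30170) = (12 - 3*(-42))/36410 - 19964/(-30170) = (12 + 126)*(1/36410) - 19964*(-1/30170) = 138*(1/36410) + 1426/2155 = 69/18205 + 1426/2155 = 1044361/1569271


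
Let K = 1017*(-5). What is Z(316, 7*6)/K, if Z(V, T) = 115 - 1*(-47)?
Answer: -18/565 ≈ -0.031858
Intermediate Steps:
Z(V, T) = 162 (Z(V, T) = 115 + 47 = 162)
K = -5085
Z(316, 7*6)/K = 162/(-5085) = 162*(-1/5085) = -18/565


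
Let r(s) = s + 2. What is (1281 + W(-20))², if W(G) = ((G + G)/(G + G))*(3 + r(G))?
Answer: 1602756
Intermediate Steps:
r(s) = 2 + s
W(G) = 5 + G (W(G) = ((G + G)/(G + G))*(3 + (2 + G)) = ((2*G)/((2*G)))*(5 + G) = ((2*G)*(1/(2*G)))*(5 + G) = 1*(5 + G) = 5 + G)
(1281 + W(-20))² = (1281 + (5 - 20))² = (1281 - 15)² = 1266² = 1602756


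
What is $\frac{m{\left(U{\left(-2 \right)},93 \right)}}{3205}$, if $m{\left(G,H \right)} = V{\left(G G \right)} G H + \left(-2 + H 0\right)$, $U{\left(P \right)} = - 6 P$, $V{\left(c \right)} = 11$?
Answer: $\frac{12274}{3205} \approx 3.8296$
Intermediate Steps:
$m{\left(G,H \right)} = -2 + 11 G H$ ($m{\left(G,H \right)} = 11 G H + \left(-2 + H 0\right) = 11 G H + \left(-2 + 0\right) = 11 G H - 2 = -2 + 11 G H$)
$\frac{m{\left(U{\left(-2 \right)},93 \right)}}{3205} = \frac{-2 + 11 \left(\left(-6\right) \left(-2\right)\right) 93}{3205} = \left(-2 + 11 \cdot 12 \cdot 93\right) \frac{1}{3205} = \left(-2 + 12276\right) \frac{1}{3205} = 12274 \cdot \frac{1}{3205} = \frac{12274}{3205}$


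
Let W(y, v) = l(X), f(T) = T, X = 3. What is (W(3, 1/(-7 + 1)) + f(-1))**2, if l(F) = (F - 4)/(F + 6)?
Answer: 100/81 ≈ 1.2346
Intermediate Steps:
l(F) = (-4 + F)/(6 + F)
W(y, v) = -1/9 (W(y, v) = (-4 + 3)/(6 + 3) = -1/9)
(W(3, 1/(-7 + 1)) + f(-1))**2 = (-1/9 - 1)**2 = (-10/9)**2 = 100/81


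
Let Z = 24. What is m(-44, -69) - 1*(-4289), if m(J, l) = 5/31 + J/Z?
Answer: 797443/186 ≈ 4287.3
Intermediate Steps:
m(J, l) = 5/31 + J/24
m(-44, -69) - 1*(-4289) = (5/31 + (1/24)*(-44)) - 1*(-4289) = (5/31 - 11/6) + 4289 = -311/186 + 4289 = 797443/186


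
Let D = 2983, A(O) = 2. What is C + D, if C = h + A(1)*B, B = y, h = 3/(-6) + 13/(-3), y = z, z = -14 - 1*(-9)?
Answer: 17809/6 ≈ 2968.2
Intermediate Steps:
z = -5 (z = -14 + 9 = -5)
y = -5
h = -29/6 (h = 3*(-⅙) + 13*(-⅓) = -½ - 13/3 = -29/6 ≈ -4.8333)
B = -5
C = -89/6 (C = -29/6 + 2*(-5) = -29/6 - 10 = -89/6 ≈ -14.833)
C + D = -89/6 + 2983 = 17809/6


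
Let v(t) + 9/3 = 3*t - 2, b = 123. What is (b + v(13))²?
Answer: 24649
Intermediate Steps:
v(t) = -5 + 3*t (v(t) = -3 + (3*t - 2) = -3 + (-2 + 3*t) = -5 + 3*t)
(b + v(13))² = (123 + (-5 + 3*13))² = (123 + (-5 + 39))² = (123 + 34)² = 157² = 24649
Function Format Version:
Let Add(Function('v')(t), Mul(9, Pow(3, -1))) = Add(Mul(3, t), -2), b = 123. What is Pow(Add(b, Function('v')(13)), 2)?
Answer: 24649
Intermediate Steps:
Function('v')(t) = Add(-5, Mul(3, t)) (Function('v')(t) = Add(-3, Add(Mul(3, t), -2)) = Add(-3, Add(-2, Mul(3, t))) = Add(-5, Mul(3, t)))
Pow(Add(b, Function('v')(13)), 2) = Pow(Add(123, Add(-5, Mul(3, 13))), 2) = Pow(Add(123, Add(-5, 39)), 2) = Pow(Add(123, 34), 2) = Pow(157, 2) = 24649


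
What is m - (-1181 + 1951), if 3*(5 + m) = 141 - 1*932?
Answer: -3116/3 ≈ -1038.7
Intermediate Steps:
m = -806/3 (m = -5 + (141 - 1*932)/3 = -5 + (141 - 932)/3 = -5 + (1/3)*(-791) = -5 - 791/3 = -806/3 ≈ -268.67)
m - (-1181 + 1951) = -806/3 - (-1181 + 1951) = -806/3 - 1*770 = -806/3 - 770 = -3116/3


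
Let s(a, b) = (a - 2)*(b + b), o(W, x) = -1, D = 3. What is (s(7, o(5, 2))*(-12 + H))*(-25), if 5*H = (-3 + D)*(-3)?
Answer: -3000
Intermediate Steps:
H = 0 (H = ((-3 + 3)*(-3))/5 = (0*(-3))/5 = (⅕)*0 = 0)
s(a, b) = 2*b*(-2 + a) (s(a, b) = (-2 + a)*(2*b) = 2*b*(-2 + a))
(s(7, o(5, 2))*(-12 + H))*(-25) = ((2*(-1)*(-2 + 7))*(-12 + 0))*(-25) = ((2*(-1)*5)*(-12))*(-25) = -10*(-12)*(-25) = 120*(-25) = -3000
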